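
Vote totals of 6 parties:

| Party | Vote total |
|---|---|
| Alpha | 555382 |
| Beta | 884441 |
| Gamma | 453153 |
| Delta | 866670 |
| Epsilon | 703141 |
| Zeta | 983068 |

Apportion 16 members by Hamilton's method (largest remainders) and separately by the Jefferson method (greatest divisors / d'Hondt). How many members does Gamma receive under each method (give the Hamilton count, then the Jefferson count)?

2 and 1

Hamilton: Alpha 2, Beta 3, Gamma 2, Delta 3, Epsilon 2, Zeta 4.
Jefferson: Alpha 2, Beta 3, Gamma 1, Delta 3, Epsilon 3, Zeta 4.
Gamma gets 2 under Hamilton and 1 under Jefferson.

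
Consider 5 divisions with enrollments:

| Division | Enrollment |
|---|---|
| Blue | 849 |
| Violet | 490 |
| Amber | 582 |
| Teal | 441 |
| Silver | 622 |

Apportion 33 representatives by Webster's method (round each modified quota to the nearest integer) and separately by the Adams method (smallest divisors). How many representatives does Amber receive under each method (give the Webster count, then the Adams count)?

Webster: Blue 9, Violet 5, Amber 7, Teal 5, Silver 7.
Adams: Blue 9, Violet 6, Amber 6, Teal 5, Silver 7.
Amber gets 7 under Webster and 6 under Adams.

7 and 6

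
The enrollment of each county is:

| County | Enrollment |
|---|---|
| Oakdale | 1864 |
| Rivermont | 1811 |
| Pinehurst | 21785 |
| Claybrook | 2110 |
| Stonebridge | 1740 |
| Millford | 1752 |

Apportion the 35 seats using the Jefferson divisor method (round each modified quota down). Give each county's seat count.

Oakdale 2, Rivermont 2, Pinehurst 25, Claybrook 2, Stonebridge 2, Millford 2

Standard divisor 31062/35 ≈ 887.486; standard quotas: Oakdale 2.100, Rivermont 2.041, Pinehurst 24.547, Claybrook 2.378, Stonebridge 1.961, Millford 1.974.
Rounding down gives 2, 2, 24, 2, 1, 1 = 32 seats, so the divisor must be adjusted.
With modified divisor 850: modified quotas Oakdale 2.193, Rivermont 2.131, Pinehurst 25.629, Claybrook 2.482, Stonebridge 2.047, Millford 2.061.
Rounding down: Oakdale 2, Rivermont 2, Pinehurst 25, Claybrook 2, Stonebridge 2, Millford 2 (total 35).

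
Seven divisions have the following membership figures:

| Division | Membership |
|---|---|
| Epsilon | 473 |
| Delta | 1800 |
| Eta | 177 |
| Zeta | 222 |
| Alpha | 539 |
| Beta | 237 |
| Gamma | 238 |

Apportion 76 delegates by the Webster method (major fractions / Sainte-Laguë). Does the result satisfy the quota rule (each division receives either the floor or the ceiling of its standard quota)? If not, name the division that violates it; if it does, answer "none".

Standard quotas: Epsilon 9.753, Delta 37.113, Eta 3.649, Zeta 4.577, Alpha 11.113, Beta 4.887, Gamma 4.907.
Webster allocation: Epsilon 10, Delta 36, Eta 4, Zeta 5, Alpha 11, Beta 5, Gamma 5.
Delta has quota 37.113 (lower 37, upper 38) but receives 36 — outside the quota interval.

Delta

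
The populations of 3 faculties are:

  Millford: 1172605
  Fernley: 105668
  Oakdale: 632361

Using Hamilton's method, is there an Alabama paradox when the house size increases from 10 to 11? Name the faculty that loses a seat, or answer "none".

At 10 seats: Millford 6, Fernley 1, Oakdale 3.
At 11 seats: Millford 7, Fernley 0, Oakdale 4.
Fernley drops from 1 to 0.

Fernley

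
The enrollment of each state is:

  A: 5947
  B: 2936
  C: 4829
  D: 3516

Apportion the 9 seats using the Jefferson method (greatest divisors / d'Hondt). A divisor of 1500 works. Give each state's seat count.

With modified divisor 1500: modified quotas A 3.965, B 1.957, C 3.219, D 2.344.
Rounding down: A 3, B 1, C 3, D 2 (total 9).

A=3, B=1, C=3, D=2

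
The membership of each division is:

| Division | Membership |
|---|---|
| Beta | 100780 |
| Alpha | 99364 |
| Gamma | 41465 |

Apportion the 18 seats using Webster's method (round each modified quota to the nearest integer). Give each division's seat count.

Beta 8, Alpha 7, Gamma 3

Standard divisor 241609/18 ≈ 13422.722; standard quotas: Beta 7.508, Alpha 7.403, Gamma 3.089.
Rounding to the nearest integer gives Beta 8, Alpha 7, Gamma 3 — total 18, matching the house size, so no adjustment is needed.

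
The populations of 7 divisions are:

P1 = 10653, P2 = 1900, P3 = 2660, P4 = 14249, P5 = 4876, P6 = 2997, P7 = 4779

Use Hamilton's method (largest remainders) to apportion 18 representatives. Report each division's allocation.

The standard divisor is 42114/18 ≈ 2339.667.
Standard quotas: P1 4.5532, P2 0.8121, P3 1.1369, P4 6.0902, P5 2.0841, P6 1.2810, P7 2.0426.
Lower quotas: P1 4, P2 0, P3 1, P4 6, P5 2, P6 1, P7 2 (sum 16, leaving 2 seats).
Remainders in descending order: P2 0.8121, P1 0.5532, P6 0.2810, P3 0.1369, P4 0.0902, P5 0.0841, P7 0.0426.
The surplus seats go to P2, P1.

P1 5, P2 1, P3 1, P4 6, P5 2, P6 1, P7 2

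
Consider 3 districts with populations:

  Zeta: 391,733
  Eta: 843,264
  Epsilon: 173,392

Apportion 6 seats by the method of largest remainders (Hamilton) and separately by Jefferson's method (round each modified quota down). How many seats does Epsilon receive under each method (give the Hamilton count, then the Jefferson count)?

Hamilton: Zeta 2, Eta 3, Epsilon 1.
Jefferson: Zeta 2, Eta 4, Epsilon 0.
Epsilon gets 1 under Hamilton and 0 under Jefferson.

1 and 0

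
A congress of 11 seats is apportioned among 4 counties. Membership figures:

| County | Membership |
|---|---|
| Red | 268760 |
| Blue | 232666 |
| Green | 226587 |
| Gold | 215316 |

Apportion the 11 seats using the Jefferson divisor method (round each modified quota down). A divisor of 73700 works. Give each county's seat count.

Red: 3; Blue: 3; Green: 3; Gold: 2

With modified divisor 73700: modified quotas Red 3.647, Blue 3.157, Green 3.074, Gold 2.922.
Rounding down: Red 3, Blue 3, Green 3, Gold 2 (total 11).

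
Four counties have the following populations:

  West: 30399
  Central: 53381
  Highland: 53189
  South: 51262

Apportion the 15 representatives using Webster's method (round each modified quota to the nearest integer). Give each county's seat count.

Standard divisor 188231/15 ≈ 12548.733; standard quotas: West 2.422, Central 4.254, Highland 4.239, South 4.085.
Rounding to the nearest integer gives 2, 4, 4, 4 = 14 seats, so the divisor must be adjusted.
With modified divisor 12000: modified quotas West 2.533, Central 4.448, Highland 4.432, South 4.272.
Rounding to the nearest integer: West 3, Central 4, Highland 4, South 4 (total 15).

West 3, Central 4, Highland 4, South 4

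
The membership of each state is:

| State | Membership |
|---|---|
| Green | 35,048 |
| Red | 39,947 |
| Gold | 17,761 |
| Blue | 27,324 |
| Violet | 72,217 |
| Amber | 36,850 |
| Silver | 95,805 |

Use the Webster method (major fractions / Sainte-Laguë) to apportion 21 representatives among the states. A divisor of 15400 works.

Green 2, Red 3, Gold 1, Blue 2, Violet 5, Amber 2, Silver 6

With modified divisor 15400: modified quotas Green 2.276, Red 2.594, Gold 1.153, Blue 1.774, Violet 4.689, Amber 2.393, Silver 6.221.
Rounding to the nearest integer: Green 2, Red 3, Gold 1, Blue 2, Violet 5, Amber 2, Silver 6 (total 21).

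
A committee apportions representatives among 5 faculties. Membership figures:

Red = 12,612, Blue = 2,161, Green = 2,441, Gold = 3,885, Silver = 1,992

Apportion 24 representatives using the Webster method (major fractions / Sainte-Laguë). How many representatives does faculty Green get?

3

Standard divisor 23091/24 ≈ 962.125; standard quotas: Red 13.108, Blue 2.246, Green 2.537, Gold 4.038, Silver 2.070.
Rounding to the nearest integer gives Red 13, Blue 2, Green 3, Gold 4, Silver 2 — total 24, matching the house size, so no adjustment is needed.
Green receives 3.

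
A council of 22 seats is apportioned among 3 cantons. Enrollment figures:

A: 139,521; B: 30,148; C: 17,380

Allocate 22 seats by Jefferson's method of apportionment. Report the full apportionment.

Standard divisor 187049/22 ≈ 8502.227; standard quotas: A 16.410, B 3.546, C 2.044.
Rounding down gives 16, 3, 2 = 21 seats, so the divisor must be adjusted.
With modified divisor 8000: modified quotas A 17.440, B 3.768, C 2.172.
Rounding down: A 17, B 3, C 2 (total 22).

A 17, B 3, C 2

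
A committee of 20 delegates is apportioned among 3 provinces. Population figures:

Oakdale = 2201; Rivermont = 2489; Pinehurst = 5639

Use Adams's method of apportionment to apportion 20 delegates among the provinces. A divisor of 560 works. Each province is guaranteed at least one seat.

Oakdale=4, Rivermont=5, Pinehurst=11

With modified divisor 560: modified quotas Oakdale 3.930, Rivermont 4.445, Pinehurst 10.070.
Rounding up: Oakdale 4, Rivermont 5, Pinehurst 11 (total 20).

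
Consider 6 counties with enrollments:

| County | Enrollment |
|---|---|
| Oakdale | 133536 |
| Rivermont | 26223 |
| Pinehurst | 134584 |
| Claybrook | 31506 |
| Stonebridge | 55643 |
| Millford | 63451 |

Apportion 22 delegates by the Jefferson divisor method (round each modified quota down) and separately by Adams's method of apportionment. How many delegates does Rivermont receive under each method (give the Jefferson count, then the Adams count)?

Jefferson: Oakdale 7, Rivermont 1, Pinehurst 7, Claybrook 1, Stonebridge 3, Millford 3.
Adams: Oakdale 6, Rivermont 2, Pinehurst 6, Claybrook 2, Stonebridge 3, Millford 3.
Rivermont gets 1 under Jefferson and 2 under Adams.

1 and 2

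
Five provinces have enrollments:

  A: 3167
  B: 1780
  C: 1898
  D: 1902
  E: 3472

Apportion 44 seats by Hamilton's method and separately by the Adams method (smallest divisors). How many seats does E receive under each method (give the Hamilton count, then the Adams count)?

13 and 12

Hamilton: A 11, B 6, C 7, D 7, E 13.
Adams: A 11, B 7, C 7, D 7, E 12.
E gets 13 under Hamilton and 12 under Adams.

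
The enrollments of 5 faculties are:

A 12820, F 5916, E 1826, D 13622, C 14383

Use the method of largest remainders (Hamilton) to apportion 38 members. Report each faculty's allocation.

A 10; F 5; E 1; D 11; C 11

Standard divisor: 48567 ÷ 38 ≈ 1278.079.
Standard quotas: A 10.0307, F 4.6288, E 1.4287, D 10.6582, C 11.2536.
Lower quotas: A 10, F 4, E 1, D 10, C 11 (sum 36, leaving 2 seats).
Remainders in descending order: D 0.6582, F 0.6288, E 0.4287, C 0.2536, A 0.0307.
The surplus seats go to D, F.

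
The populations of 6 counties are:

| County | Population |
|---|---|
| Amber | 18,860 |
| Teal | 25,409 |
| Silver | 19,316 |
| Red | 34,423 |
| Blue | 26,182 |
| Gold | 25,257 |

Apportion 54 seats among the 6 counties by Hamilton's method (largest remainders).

Total 149447; standard divisor 149447/54 ≈ 2767.537.
Standard quotas: Amber 6.8147, Teal 9.1811, Silver 6.9795, Red 12.4381, Blue 9.4604, Gold 9.1262.
Lower quotas: Amber 6, Teal 9, Silver 6, Red 12, Blue 9, Gold 9 (sum 51, leaving 3 seats).
Remainders in descending order: Silver 0.9795, Amber 0.8147, Blue 0.4604, Red 0.4381, Teal 0.1811, Gold 0.1262.
Largest remainders: Silver, Amber, Blue receive the extra seats.

Amber: 7, Teal: 9, Silver: 7, Red: 12, Blue: 10, Gold: 9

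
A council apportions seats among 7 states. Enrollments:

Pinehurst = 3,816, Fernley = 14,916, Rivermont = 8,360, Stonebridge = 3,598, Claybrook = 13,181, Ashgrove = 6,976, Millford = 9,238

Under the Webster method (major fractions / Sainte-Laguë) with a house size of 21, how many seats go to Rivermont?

3

Standard divisor 60085/21 ≈ 2861.19; standard quotas: Pinehurst 1.334, Fernley 5.213, Rivermont 2.922, Stonebridge 1.258, Claybrook 4.607, Ashgrove 2.438, Millford 3.229.
Rounding to the nearest integer gives 1, 5, 3, 1, 5, 2, 3 = 20 seats, so the divisor must be adjusted.
With modified divisor 2750: modified quotas Pinehurst 1.388, Fernley 5.424, Rivermont 3.040, Stonebridge 1.308, Claybrook 4.793, Ashgrove 2.537, Millford 3.359.
Rounding to the nearest integer: Pinehurst 1, Fernley 5, Rivermont 3, Stonebridge 1, Claybrook 5, Ashgrove 3, Millford 3 (total 21).
Rivermont receives 3.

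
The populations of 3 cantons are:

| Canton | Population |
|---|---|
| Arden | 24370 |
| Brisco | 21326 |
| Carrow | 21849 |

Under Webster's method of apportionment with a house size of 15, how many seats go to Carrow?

Standard divisor 67545/15 ≈ 4503; standard quotas: Arden 5.412, Brisco 4.736, Carrow 4.852.
Rounding to the nearest integer gives Arden 5, Brisco 5, Carrow 5 — total 15, matching the house size, so no adjustment is needed.
Carrow receives 5.

5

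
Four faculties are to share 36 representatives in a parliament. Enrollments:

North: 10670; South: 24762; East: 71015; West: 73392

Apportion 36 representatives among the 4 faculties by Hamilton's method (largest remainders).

North: 2; South: 5; East: 14; West: 15

The standard divisor is 179839/36 ≈ 4995.528.
Standard quotas: North 2.1359, South 4.9568, East 14.2157, West 14.6915.
Lower quotas: North 2, South 4, East 14, West 14 (sum 34, leaving 2 seats).
Remainders in descending order: South 0.9568, West 0.6915, East 0.2157, North 0.1359.
Largest remainders: South, West receive the extra seats.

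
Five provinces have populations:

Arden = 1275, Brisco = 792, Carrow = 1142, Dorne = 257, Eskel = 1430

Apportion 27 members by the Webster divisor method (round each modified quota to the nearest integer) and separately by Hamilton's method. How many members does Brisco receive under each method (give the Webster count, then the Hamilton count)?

5 and 4

Webster: Arden 7, Brisco 5, Carrow 6, Dorne 1, Eskel 8.
Hamilton: Arden 7, Brisco 4, Carrow 6, Dorne 2, Eskel 8.
Brisco gets 5 under Webster and 4 under Hamilton.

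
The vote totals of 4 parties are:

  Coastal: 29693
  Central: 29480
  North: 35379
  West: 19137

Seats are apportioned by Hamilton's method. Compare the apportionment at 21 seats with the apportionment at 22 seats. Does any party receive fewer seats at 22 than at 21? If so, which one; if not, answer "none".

West

At 21 seats: Coastal 5, Central 5, North 7, West 4.
At 22 seats: Coastal 6, Central 6, North 7, West 3.
West drops from 4 to 3.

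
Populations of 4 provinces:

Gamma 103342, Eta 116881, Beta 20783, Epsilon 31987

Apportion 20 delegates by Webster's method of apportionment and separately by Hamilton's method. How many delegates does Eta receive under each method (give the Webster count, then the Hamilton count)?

Webster: Gamma 8, Eta 8, Beta 2, Epsilon 2.
Hamilton: Gamma 8, Eta 9, Beta 1, Epsilon 2.
Eta gets 8 under Webster and 9 under Hamilton.

8 and 9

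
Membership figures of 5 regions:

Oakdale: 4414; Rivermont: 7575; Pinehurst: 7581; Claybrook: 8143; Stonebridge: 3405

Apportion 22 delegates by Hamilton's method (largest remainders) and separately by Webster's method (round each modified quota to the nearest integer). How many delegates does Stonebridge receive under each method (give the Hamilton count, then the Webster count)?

3 and 2

Hamilton: Oakdale 3, Rivermont 5, Pinehurst 5, Claybrook 6, Stonebridge 3.
Webster: Oakdale 3, Rivermont 5, Pinehurst 6, Claybrook 6, Stonebridge 2.
Stonebridge gets 3 under Hamilton and 2 under Webster.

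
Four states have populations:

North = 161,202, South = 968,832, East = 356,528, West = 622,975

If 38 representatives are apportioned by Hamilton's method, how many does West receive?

11

The standard divisor is 2109537/38 ≈ 55514.132.
Standard quotas: North 2.9038, South 17.4520, East 6.4223, West 11.2219.
Lower quotas: North 2, South 17, East 6, West 11 (sum 36, leaving 2 seats).
Remainders in descending order: North 0.9038, South 0.4520, East 0.4223, West 0.2219.
The surplus seats go to North, South.
West receives 11.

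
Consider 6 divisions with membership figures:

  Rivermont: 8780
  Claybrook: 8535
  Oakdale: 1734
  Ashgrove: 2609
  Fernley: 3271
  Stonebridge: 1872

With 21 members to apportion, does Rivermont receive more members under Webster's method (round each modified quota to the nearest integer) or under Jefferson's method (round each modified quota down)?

Jefferson

Webster: Rivermont 7, Claybrook 7, Oakdale 1, Ashgrove 2, Fernley 3, Stonebridge 1.
Jefferson: Rivermont 8, Claybrook 7, Oakdale 1, Ashgrove 2, Fernley 2, Stonebridge 1.
Rivermont gets 7 under Webster and 8 under Jefferson.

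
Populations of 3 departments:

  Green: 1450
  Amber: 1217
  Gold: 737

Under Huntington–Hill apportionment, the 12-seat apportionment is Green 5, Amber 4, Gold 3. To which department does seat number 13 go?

Priority for the next seat is population ÷ (√(s·(s+1))).
Priorities: Green 264.733, Amber 272.129, Gold 212.754.
Highest priority: Amber.

Amber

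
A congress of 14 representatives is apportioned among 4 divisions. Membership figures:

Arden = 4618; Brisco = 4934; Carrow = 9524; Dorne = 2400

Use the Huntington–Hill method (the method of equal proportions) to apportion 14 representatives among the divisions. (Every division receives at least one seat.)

Arden: 3, Brisco: 3, Carrow: 6, Dorne: 2

With divisor 1583: modified quotas Arden 2.917, Brisco 3.117, Carrow 6.016, Dorne 1.516.
Geometric-mean thresholds: Arden √(2·3)=2.449, Brisco √(3·4)=3.464, Carrow √(6·7)=6.481, Dorne √(1·2)=1.414.
Each quota rounded against its threshold gives Arden 3, Brisco 3, Carrow 6, Dorne 2 (total 14).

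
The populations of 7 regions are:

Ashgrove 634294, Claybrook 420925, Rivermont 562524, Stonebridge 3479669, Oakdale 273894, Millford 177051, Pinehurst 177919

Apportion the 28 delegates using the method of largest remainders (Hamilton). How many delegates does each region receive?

Standard divisor: 5726276 ÷ 28 ≈ 204509.857.
Standard quotas: Ashgrove 3.1015, Claybrook 2.0582, Rivermont 2.7506, Stonebridge 17.0147, Oakdale 1.3393, Millford 0.8657, Pinehurst 0.8700.
Lower quotas: Ashgrove 3, Claybrook 2, Rivermont 2, Stonebridge 17, Oakdale 1, Millford 0, Pinehurst 0 (sum 25, leaving 3 seats).
Remainders in descending order: Pinehurst 0.8700, Millford 0.8657, Rivermont 0.7506, Oakdale 0.3393, Ashgrove 0.1015, Claybrook 0.0582, Stonebridge 0.0147.
The surplus seats go to Pinehurst, Millford, Rivermont.

Ashgrove=3, Claybrook=2, Rivermont=3, Stonebridge=17, Oakdale=1, Millford=1, Pinehurst=1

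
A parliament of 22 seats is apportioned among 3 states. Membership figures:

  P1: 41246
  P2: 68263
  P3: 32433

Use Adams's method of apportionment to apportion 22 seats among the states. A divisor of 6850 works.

P1 7; P2 10; P3 5

With modified divisor 6850: modified quotas P1 6.021, P2 9.965, P3 4.735.
Rounding up: P1 7, P2 10, P3 5 (total 22).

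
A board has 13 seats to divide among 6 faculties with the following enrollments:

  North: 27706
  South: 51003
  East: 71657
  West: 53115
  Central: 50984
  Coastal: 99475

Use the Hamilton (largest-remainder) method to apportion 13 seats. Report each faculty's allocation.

North=1, South=2, East=2, West=2, Central=2, Coastal=4

The standard divisor is 353940/13 ≈ 27226.154.
Standard quotas: North 1.0176, South 1.8733, East 2.6319, West 1.9509, Central 1.8726, Coastal 3.6537.
Lower quotas: North 1, South 1, East 2, West 1, Central 1, Coastal 3 (sum 9, leaving 4 seats).
Remainders in descending order: West 0.9509, South 0.8733, Central 0.8726, Coastal 0.6537, East 0.6319, North 0.0176.
Largest remainders: West, South, Central, Coastal receive the extra seats.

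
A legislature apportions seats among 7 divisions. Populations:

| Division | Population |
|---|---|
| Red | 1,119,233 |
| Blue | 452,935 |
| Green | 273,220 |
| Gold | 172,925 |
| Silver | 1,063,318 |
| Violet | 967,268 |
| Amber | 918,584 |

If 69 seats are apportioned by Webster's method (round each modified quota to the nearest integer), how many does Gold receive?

2

Standard divisor 4967483/69 ≈ 71992.507; standard quotas: Red 15.547, Blue 6.291, Green 3.795, Gold 2.402, Silver 14.770, Violet 13.436, Amber 12.759.
Rounding to the nearest integer gives Red 16, Blue 6, Green 4, Gold 2, Silver 15, Violet 13, Amber 13 — total 69, matching the house size, so no adjustment is needed.
Gold receives 2.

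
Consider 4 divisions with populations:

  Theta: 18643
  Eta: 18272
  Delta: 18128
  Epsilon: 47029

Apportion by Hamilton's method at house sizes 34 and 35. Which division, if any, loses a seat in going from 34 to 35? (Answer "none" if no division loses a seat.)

none

At 34 seats: Theta 6, Eta 6, Delta 6, Epsilon 16.
At 35 seats: Theta 7, Eta 6, Delta 6, Epsilon 16.
No division's allocation decreased.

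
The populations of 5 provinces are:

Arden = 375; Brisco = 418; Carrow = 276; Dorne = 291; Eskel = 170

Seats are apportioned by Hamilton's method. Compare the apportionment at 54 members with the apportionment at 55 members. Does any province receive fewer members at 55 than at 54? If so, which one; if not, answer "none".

At 54 seats: Arden 13, Brisco 15, Carrow 10, Dorne 10, Eskel 6.
At 55 seats: Arden 14, Brisco 15, Carrow 10, Dorne 10, Eskel 6.
No province's allocation decreased.

none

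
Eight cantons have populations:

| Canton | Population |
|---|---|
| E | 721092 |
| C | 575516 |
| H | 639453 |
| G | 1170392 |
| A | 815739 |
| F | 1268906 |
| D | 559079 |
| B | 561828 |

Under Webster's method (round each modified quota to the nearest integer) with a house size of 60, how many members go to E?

Standard divisor 6312005/60 ≈ 105200.083; standard quotas: E 6.854, C 5.471, H 6.078, G 11.125, A 7.754, F 12.062, D 5.314, B 5.341.
Rounding to the nearest integer gives 7, 5, 6, 11, 8, 12, 5, 5 = 59 seats, so the divisor must be adjusted.
With modified divisor 103400: modified quotas E 6.974, C 5.566, H 6.184, G 11.319, A 7.889, F 12.272, D 5.407, B 5.434.
Rounding to the nearest integer: E 7, C 6, H 6, G 11, A 8, F 12, D 5, B 5 (total 60).
E receives 7.

7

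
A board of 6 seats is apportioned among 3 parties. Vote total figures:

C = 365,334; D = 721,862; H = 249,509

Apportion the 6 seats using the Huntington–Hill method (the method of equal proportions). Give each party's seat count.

With divisor 233357: modified quotas C 1.566, D 3.093, H 1.069.
Geometric-mean thresholds: C √(1·2)=1.414, D √(3·4)=3.464, H √(1·2)=1.414.
Each quota rounded against its threshold gives C 2, D 3, H 1 (total 6).

C 2, D 3, H 1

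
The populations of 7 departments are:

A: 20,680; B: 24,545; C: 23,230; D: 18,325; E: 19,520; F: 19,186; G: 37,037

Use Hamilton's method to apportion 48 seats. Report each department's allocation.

Total 162523; standard divisor 162523/48 ≈ 3385.896.
Standard quotas: A 6.1077, B 7.2492, C 6.8608, D 5.4122, E 5.7651, F 5.6664, G 10.9386.
Lower quotas: A 6, B 7, C 6, D 5, E 5, F 5, G 10 (sum 44, leaving 4 seats).
Remainders in descending order: G 0.9386, C 0.8608, E 0.7651, F 0.6664, D 0.4122, B 0.2492, A 0.1077.
The surplus seats go to G, C, E, F.

A 6, B 7, C 7, D 5, E 6, F 6, G 11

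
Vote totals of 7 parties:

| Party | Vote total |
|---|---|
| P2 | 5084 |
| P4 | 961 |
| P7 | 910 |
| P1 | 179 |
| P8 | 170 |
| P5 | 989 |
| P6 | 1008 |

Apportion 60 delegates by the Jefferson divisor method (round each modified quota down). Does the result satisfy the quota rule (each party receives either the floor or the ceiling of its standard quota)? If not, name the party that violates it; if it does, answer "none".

Standard quotas: P2 32.796, P4 6.199, P7 5.870, P1 1.155, P8 1.097, P5 6.380, P6 6.503.
Jefferson allocation: P2 34, P4 6, P7 6, P1 1, P8 1, P5 6, P6 6.
P2 has quota 32.796 (lower 32, upper 33) but receives 34 — outside the quota interval.

P2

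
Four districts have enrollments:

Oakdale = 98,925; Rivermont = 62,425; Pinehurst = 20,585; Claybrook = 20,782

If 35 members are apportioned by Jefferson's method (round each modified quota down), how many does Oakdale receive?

Standard divisor 202717/35 ≈ 5791.914; standard quotas: Oakdale 17.080, Rivermont 10.778, Pinehurst 3.554, Claybrook 3.588.
Rounding down gives 17, 10, 3, 3 = 33 seats, so the divisor must be adjusted.
With modified divisor 5400: modified quotas Oakdale 18.319, Rivermont 11.560, Pinehurst 3.812, Claybrook 3.849.
Rounding down: Oakdale 18, Rivermont 11, Pinehurst 3, Claybrook 3 (total 35).
Oakdale receives 18.

18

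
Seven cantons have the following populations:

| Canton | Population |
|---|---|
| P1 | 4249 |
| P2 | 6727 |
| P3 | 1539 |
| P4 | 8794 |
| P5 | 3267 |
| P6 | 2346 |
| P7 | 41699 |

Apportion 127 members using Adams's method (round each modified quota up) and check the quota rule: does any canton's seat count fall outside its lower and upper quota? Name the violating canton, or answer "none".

P7

Standard quotas: P1 7.864, P2 12.450, P3 2.848, P4 16.275, P5 6.046, P6 4.342, P7 77.174.
Adams allocation: P1 8, P2 13, P3 3, P4 16, P5 6, P6 5, P7 76.
P7 has quota 77.174 (lower 77, upper 78) but receives 76 — outside the quota interval.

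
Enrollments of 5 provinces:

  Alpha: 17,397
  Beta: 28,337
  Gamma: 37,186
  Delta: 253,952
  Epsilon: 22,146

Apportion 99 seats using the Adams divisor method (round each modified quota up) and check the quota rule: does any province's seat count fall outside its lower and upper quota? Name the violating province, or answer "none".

Standard quotas: Alpha 4.797, Beta 7.814, Gamma 10.254, Delta 70.028, Epsilon 6.107.
Adams allocation: Alpha 5, Beta 8, Gamma 11, Delta 69, Epsilon 6.
Delta has quota 70.028 (lower 70, upper 71) but receives 69 — outside the quota interval.

Delta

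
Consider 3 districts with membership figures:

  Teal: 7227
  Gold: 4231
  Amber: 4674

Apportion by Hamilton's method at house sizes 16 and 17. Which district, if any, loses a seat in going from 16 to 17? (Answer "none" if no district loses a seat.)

At 16 seats: Teal 7, Gold 4, Amber 5.
At 17 seats: Teal 8, Gold 4, Amber 5.
No district's allocation decreased.

none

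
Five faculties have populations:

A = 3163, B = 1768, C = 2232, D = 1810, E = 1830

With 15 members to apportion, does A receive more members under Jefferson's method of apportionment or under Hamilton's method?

Jefferson

Jefferson: A 5, B 2, C 3, D 2, E 3.
Hamilton: A 4, B 2, C 3, D 3, E 3.
A gets 5 under Jefferson and 4 under Hamilton.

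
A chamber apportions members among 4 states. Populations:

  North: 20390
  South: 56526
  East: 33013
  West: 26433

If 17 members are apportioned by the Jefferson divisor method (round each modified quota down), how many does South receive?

Standard divisor 136362/17 ≈ 8021.294; standard quotas: North 2.542, South 7.047, East 4.116, West 3.295.
Rounding down gives 2, 7, 4, 3 = 16 seats, so the divisor must be adjusted.
With modified divisor 6900: modified quotas North 2.955, South 8.192, East 4.784, West 3.831.
Rounding down: North 2, South 8, East 4, West 3 (total 17).
South receives 8.

8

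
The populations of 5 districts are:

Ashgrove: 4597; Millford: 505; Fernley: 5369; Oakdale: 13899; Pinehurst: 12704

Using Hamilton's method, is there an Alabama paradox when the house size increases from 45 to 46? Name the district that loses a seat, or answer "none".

At 45 seats: Ashgrove 6, Millford 1, Fernley 6, Oakdale 17, Pinehurst 15.
At 46 seats: Ashgrove 6, Millford 0, Fernley 7, Oakdale 17, Pinehurst 16.
Millford drops from 1 to 0.

Millford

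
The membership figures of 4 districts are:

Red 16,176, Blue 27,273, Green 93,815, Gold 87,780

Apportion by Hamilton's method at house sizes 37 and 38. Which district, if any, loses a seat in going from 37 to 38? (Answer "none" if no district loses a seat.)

Blue

At 37 seats: Red 3, Blue 5, Green 15, Gold 14.
At 38 seats: Red 3, Blue 4, Green 16, Gold 15.
Blue drops from 5 to 4.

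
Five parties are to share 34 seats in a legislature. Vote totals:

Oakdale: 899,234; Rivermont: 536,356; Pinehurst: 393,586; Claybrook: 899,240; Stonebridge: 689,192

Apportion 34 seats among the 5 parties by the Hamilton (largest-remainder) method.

Standard divisor: 3417608 ÷ 34 ≈ 100517.882.
Standard quotas: Oakdale 8.9460, Rivermont 5.3359, Pinehurst 3.9156, Claybrook 8.9461, Stonebridge 6.8564.
Lower quotas: Oakdale 8, Rivermont 5, Pinehurst 3, Claybrook 8, Stonebridge 6 (sum 30, leaving 4 seats).
Remainders in descending order: Claybrook 0.9461, Oakdale 0.9460, Pinehurst 0.9156, Stonebridge 0.8564, Rivermont 0.3359.
The surplus seats go to Claybrook, Oakdale, Pinehurst, Stonebridge.

Oakdale 9, Rivermont 5, Pinehurst 4, Claybrook 9, Stonebridge 7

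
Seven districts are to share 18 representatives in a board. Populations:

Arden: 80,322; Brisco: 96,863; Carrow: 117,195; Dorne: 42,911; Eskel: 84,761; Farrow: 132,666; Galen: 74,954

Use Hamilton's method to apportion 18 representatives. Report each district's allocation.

Arden 2; Brisco 3; Carrow 3; Dorne 1; Eskel 3; Farrow 4; Galen 2

The standard divisor is 629672/18 ≈ 34981.778.
Standard quotas: Arden 2.2961, Brisco 2.7690, Carrow 3.3502, Dorne 1.2267, Eskel 2.4230, Farrow 3.7924, Galen 2.1427.
Lower quotas: Arden 2, Brisco 2, Carrow 3, Dorne 1, Eskel 2, Farrow 3, Galen 2 (sum 15, leaving 3 seats).
Remainders in descending order: Farrow 0.7924, Brisco 0.7690, Eskel 0.4230, Carrow 0.3502, Arden 0.2961, Dorne 0.2267, Galen 0.1427.
The surplus seats go to Farrow, Brisco, Eskel.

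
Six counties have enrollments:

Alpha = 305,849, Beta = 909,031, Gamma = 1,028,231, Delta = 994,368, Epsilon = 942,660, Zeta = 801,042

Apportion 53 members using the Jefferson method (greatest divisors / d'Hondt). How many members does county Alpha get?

3

Standard divisor 4981181/53 ≈ 93984.547; standard quotas: Alpha 3.254, Beta 9.672, Gamma 10.940, Delta 10.580, Epsilon 10.030, Zeta 8.523.
Rounding down gives 3, 9, 10, 10, 10, 8 = 50 seats, so the divisor must be adjusted.
With modified divisor 89700: modified quotas Alpha 3.410, Beta 10.134, Gamma 11.463, Delta 11.085, Epsilon 10.509, Zeta 8.930.
Rounding down: Alpha 3, Beta 10, Gamma 11, Delta 11, Epsilon 10, Zeta 8 (total 53).
Alpha receives 3.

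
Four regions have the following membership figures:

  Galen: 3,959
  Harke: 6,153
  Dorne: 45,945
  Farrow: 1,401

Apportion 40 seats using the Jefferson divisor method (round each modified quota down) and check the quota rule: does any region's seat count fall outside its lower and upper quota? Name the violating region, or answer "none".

Standard quotas: Galen 2.756, Harke 4.283, Dorne 31.985, Farrow 0.975.
Jefferson allocation: Galen 2, Harke 4, Dorne 33, Farrow 1.
Dorne has quota 31.985 (lower 31, upper 32) but receives 33 — outside the quota interval.

Dorne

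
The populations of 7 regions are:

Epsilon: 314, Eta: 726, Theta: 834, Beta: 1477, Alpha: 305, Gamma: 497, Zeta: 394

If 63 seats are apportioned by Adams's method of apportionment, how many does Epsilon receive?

5

Standard divisor 4547/63 ≈ 72.175; standard quotas: Epsilon 4.351, Eta 10.059, Theta 11.555, Beta 20.464, Alpha 4.226, Gamma 6.886, Zeta 5.459.
Rounding up gives 5, 11, 12, 21, 5, 7, 6 = 67 seats, so the divisor must be adjusted.
With modified divisor 77: modified quotas Epsilon 4.078, Eta 9.429, Theta 10.831, Beta 19.182, Alpha 3.961, Gamma 6.455, Zeta 5.117.
Rounding up: Epsilon 5, Eta 10, Theta 11, Beta 20, Alpha 4, Gamma 7, Zeta 6 (total 63).
Epsilon receives 5.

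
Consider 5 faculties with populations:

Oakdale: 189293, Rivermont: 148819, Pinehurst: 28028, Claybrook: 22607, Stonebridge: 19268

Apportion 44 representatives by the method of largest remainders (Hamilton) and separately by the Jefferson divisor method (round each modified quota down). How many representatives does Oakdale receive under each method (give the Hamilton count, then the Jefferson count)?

20 and 21

Hamilton: Oakdale 20, Rivermont 16, Pinehurst 3, Claybrook 3, Stonebridge 2.
Jefferson: Oakdale 21, Rivermont 16, Pinehurst 3, Claybrook 2, Stonebridge 2.
Oakdale gets 20 under Hamilton and 21 under Jefferson.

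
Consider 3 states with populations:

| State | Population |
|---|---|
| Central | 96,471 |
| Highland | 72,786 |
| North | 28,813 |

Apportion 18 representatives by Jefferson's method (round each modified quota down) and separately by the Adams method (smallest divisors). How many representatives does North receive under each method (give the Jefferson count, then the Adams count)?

2 and 3

Jefferson: Central 9, Highland 7, North 2.
Adams: Central 8, Highland 7, North 3.
North gets 2 under Jefferson and 3 under Adams.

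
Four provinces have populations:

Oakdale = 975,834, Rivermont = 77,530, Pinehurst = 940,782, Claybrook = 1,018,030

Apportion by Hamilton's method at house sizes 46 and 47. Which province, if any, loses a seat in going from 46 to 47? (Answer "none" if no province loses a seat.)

none

At 46 seats: Oakdale 15, Rivermont 1, Pinehurst 14, Claybrook 16.
At 47 seats: Oakdale 15, Rivermont 1, Pinehurst 15, Claybrook 16.
No province's allocation decreased.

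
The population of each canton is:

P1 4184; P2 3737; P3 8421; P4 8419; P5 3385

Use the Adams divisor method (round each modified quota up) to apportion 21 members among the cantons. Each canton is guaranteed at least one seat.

P1 3, P2 3, P3 6, P4 6, P5 3

Standard divisor 28146/21 ≈ 1340.286; standard quotas: P1 3.122, P2 2.788, P3 6.283, P4 6.281, P5 2.526.
Rounding up gives 4, 3, 7, 7, 3 = 24 seats, so the divisor must be adjusted.
With modified divisor 1500: modified quotas P1 2.789, P2 2.491, P3 5.614, P4 5.613, P5 2.257.
Rounding up: P1 3, P2 3, P3 6, P4 6, P5 3 (total 21).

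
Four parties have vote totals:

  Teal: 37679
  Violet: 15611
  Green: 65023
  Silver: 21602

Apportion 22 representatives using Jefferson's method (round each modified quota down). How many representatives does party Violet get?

2

Standard divisor 139915/22 ≈ 6359.773; standard quotas: Teal 5.925, Violet 2.455, Green 10.224, Silver 3.397.
Rounding down gives 5, 2, 10, 3 = 20 seats, so the divisor must be adjusted.
With modified divisor 5700: modified quotas Teal 6.610, Violet 2.739, Green 11.408, Silver 3.790.
Rounding down: Teal 6, Violet 2, Green 11, Silver 3 (total 22).
Violet receives 2.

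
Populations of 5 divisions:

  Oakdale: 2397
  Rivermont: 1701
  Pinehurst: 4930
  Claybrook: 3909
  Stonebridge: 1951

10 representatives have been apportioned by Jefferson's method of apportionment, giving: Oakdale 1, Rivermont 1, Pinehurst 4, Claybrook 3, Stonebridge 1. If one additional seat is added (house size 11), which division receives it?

Oakdale

Priority for the next seat is population ÷ (current seats + 1).
Priorities: Oakdale 1198.500, Rivermont 850.500, Pinehurst 986.000, Claybrook 977.250, Stonebridge 975.500.
Highest priority: Oakdale.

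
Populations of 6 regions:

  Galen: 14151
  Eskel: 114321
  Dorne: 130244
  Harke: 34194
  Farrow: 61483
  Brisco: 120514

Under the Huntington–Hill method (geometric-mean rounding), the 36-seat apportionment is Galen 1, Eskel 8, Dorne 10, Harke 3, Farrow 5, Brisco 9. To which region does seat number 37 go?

Eskel

Priority for the next seat is population ÷ (√(s·(s+1))).
Priorities: Galen 10006.268, Eskel 13472.859, Dorne 12418.278, Harke 9870.958, Farrow 11225.209, Brisco 12703.291.
Highest priority: Eskel.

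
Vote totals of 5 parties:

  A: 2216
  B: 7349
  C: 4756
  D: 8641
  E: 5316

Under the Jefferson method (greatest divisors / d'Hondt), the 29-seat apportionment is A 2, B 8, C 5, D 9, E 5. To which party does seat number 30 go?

Priority for the next seat is population ÷ (current seats + 1).
Priorities: A 738.667, B 816.556, C 792.667, D 864.100, E 886.000.
Highest priority: E.

E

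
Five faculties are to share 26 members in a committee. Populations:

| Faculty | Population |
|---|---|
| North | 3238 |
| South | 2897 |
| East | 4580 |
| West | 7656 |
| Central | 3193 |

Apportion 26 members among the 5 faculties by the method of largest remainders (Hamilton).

North: 4, South: 3, East: 6, West: 9, Central: 4

The standard divisor is 21564/26 ≈ 829.385.
Standard quotas: North 3.9041, South 3.4930, East 5.5222, West 9.2309, Central 3.8498.
Lower quotas: North 3, South 3, East 5, West 9, Central 3 (sum 23, leaving 3 seats).
Remainders in descending order: North 0.9041, Central 0.8498, East 0.5222, South 0.4930, West 0.2309.
Largest remainders: North, Central, East receive the extra seats.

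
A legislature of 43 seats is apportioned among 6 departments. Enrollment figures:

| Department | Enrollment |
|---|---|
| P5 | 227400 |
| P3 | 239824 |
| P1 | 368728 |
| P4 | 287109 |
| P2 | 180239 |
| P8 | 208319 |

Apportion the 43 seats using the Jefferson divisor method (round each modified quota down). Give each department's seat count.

Standard divisor 1511619/43 ≈ 35153.93; standard quotas: P5 6.469, P3 6.822, P1 10.489, P4 8.167, P2 5.127, P8 5.926.
Rounding down gives 6, 6, 10, 8, 5, 5 = 40 seats, so the divisor must be adjusted.
With modified divisor 33000: modified quotas P5 6.891, P3 7.267, P1 11.174, P4 8.700, P2 5.462, P8 6.313.
Rounding down: P5 6, P3 7, P1 11, P4 8, P2 5, P8 6 (total 43).

P5=6; P3=7; P1=11; P4=8; P2=5; P8=6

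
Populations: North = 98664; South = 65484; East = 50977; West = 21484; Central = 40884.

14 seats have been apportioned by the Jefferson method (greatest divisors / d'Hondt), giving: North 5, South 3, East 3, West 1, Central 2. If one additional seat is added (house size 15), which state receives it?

North

Priority for the next seat is population ÷ (current seats + 1).
Priorities: North 16444.000, South 16371.000, East 12744.250, West 10742.000, Central 13628.000.
Highest priority: North.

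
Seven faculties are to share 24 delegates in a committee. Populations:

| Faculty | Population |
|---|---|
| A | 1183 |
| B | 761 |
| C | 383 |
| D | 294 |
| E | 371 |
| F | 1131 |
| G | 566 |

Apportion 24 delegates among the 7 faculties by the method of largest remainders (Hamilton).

A 6, B 4, C 2, D 1, E 2, F 6, G 3

Standard divisor: 4689 ÷ 24 ≈ 195.375.
Standard quotas: A 6.055, B 3.895, C 1.960, D 1.505, E 1.899, F 5.789, G 2.897.
Lower quotas: A 6, B 3, C 1, D 1, E 1, F 5, G 2 (sum 19, leaving 5 seats).
Remainders in descending order: C 0.960, E 0.899, G 0.897, B 0.895, F 0.789, D 0.505, A 0.055.
The surplus seats go to C, E, G, B, F.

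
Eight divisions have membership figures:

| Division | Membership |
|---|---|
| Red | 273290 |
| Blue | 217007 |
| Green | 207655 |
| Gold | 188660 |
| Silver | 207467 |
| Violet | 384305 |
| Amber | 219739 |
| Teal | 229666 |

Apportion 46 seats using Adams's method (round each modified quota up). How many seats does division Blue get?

Standard divisor 1927789/46 ≈ 41908.457; standard quotas: Red 6.521, Blue 5.178, Green 4.955, Gold 4.502, Silver 4.950, Violet 9.170, Amber 5.243, Teal 5.480.
Rounding up gives 7, 6, 5, 5, 5, 10, 6, 6 = 50 seats, so the divisor must be adjusted.
With modified divisor 45740: modified quotas Red 5.975, Blue 4.744, Green 4.540, Gold 4.125, Silver 4.536, Violet 8.402, Amber 4.804, Teal 5.021.
Rounding up: Red 6, Blue 5, Green 5, Gold 5, Silver 5, Violet 9, Amber 5, Teal 6 (total 46).
Blue receives 5.

5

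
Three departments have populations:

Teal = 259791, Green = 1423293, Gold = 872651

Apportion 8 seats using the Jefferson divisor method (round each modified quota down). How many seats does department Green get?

5

Standard divisor 2555735/8 ≈ 319466.875; standard quotas: Teal 0.813, Green 4.455, Gold 2.732.
Rounding down gives 0, 4, 2 = 6 seats, so the divisor must be adjusted.
With modified divisor 272200: modified quotas Teal 0.954, Green 5.229, Gold 3.206.
Rounding down: Teal 0, Green 5, Gold 3 (total 8).
Green receives 5.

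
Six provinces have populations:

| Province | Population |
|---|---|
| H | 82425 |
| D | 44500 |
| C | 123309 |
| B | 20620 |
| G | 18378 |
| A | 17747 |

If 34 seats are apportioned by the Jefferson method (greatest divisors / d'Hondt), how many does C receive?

Standard divisor 306979/34 ≈ 9028.794; standard quotas: H 9.129, D 4.929, C 13.657, B 2.284, G 2.035, A 1.966.
Rounding down gives 9, 4, 13, 2, 2, 1 = 31 seats, so the divisor must be adjusted.
With modified divisor 8500: modified quotas H 9.697, D 5.235, C 14.507, B 2.426, G 2.162, A 2.088.
Rounding down: H 9, D 5, C 14, B 2, G 2, A 2 (total 34).
C receives 14.

14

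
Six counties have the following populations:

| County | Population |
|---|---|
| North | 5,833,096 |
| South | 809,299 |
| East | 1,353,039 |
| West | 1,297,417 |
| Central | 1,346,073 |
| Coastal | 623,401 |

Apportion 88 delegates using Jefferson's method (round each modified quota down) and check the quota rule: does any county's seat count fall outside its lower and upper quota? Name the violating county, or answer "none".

Standard quotas: North 45.578, South 6.324, East 10.572, West 10.138, Central 10.518, Coastal 4.871.
Jefferson allocation: North 47, South 6, East 10, West 10, Central 10, Coastal 5.
North has quota 45.578 (lower 45, upper 46) but receives 47 — outside the quota interval.

North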